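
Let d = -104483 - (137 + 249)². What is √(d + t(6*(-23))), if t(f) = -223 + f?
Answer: 4*I*√15865 ≈ 503.83*I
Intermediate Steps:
d = -253479 (d = -104483 - 1*386² = -104483 - 1*148996 = -104483 - 148996 = -253479)
√(d + t(6*(-23))) = √(-253479 + (-223 + 6*(-23))) = √(-253479 + (-223 - 138)) = √(-253479 - 361) = √(-253840) = 4*I*√15865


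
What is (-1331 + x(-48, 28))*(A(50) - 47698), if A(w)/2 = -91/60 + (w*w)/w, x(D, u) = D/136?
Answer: 32320625623/510 ≈ 6.3374e+7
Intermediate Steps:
x(D, u) = D/136 (x(D, u) = D*(1/136) = D/136)
A(w) = -91/30 + 2*w (A(w) = 2*(-91/60 + (w*w)/w) = 2*(-91*1/60 + w**2/w) = 2*(-91/60 + w) = -91/30 + 2*w)
(-1331 + x(-48, 28))*(A(50) - 47698) = (-1331 + (1/136)*(-48))*((-91/30 + 2*50) - 47698) = (-1331 - 6/17)*((-91/30 + 100) - 47698) = -22633*(2909/30 - 47698)/17 = -22633/17*(-1428031/30) = 32320625623/510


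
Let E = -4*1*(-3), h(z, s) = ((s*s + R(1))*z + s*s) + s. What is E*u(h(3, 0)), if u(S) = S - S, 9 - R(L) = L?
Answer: 0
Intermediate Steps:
R(L) = 9 - L
h(z, s) = s + s² + z*(8 + s²) (h(z, s) = ((s*s + (9 - 1*1))*z + s*s) + s = ((s² + (9 - 1))*z + s²) + s = ((s² + 8)*z + s²) + s = ((8 + s²)*z + s²) + s = (z*(8 + s²) + s²) + s = (s² + z*(8 + s²)) + s = s + s² + z*(8 + s²))
u(S) = 0
E = 12 (E = -4*(-3) = 12)
E*u(h(3, 0)) = 12*0 = 0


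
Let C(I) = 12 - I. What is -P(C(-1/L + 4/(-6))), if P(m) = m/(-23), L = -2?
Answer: 73/138 ≈ 0.52899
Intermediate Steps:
P(m) = -m/23 (P(m) = m*(-1/23) = -m/23)
-P(C(-1/L + 4/(-6))) = -(-1)*(12 - (-1/(-2) + 4/(-6)))/23 = -(-1)*(12 - (-1*(-1/2) + 4*(-1/6)))/23 = -(-1)*(12 - (1/2 - 2/3))/23 = -(-1)*(12 - 1*(-1/6))/23 = -(-1)*(12 + 1/6)/23 = -(-1)*73/(23*6) = -1*(-73/138) = 73/138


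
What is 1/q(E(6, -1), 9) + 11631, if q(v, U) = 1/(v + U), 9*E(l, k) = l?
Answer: 34922/3 ≈ 11641.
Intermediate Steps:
E(l, k) = l/9
q(v, U) = 1/(U + v)
1/q(E(6, -1), 9) + 11631 = 1/(1/(9 + (⅑)*6)) + 11631 = 1/(1/(9 + ⅔)) + 11631 = 1/(1/(29/3)) + 11631 = 1/(3/29) + 11631 = 29/3 + 11631 = 34922/3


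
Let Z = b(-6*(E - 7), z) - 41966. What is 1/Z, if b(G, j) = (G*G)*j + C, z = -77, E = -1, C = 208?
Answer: -1/219166 ≈ -4.5628e-6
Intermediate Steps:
b(G, j) = 208 + j*G**2 (b(G, j) = (G*G)*j + 208 = G**2*j + 208 = j*G**2 + 208 = 208 + j*G**2)
Z = -219166 (Z = (208 - 77*36*(-1 - 7)**2) - 41966 = (208 - 77*(-6*(-8))**2) - 41966 = (208 - 77*48**2) - 41966 = (208 - 77*2304) - 41966 = (208 - 177408) - 41966 = -177200 - 41966 = -219166)
1/Z = 1/(-219166) = -1/219166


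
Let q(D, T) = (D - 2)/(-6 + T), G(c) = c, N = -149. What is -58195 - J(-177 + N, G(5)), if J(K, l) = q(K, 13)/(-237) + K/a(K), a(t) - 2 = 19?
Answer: -96520079/1659 ≈ -58180.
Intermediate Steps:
q(D, T) = (-2 + D)/(-6 + T)
a(t) = 21 (a(t) = 2 + 19 = 21)
J(K, l) = 2/1659 + 26*K/553 (J(K, l) = ((-2 + K)/(-6 + 13))/(-237) + K/21 = ((-2 + K)/7)*(-1/237) + K*(1/21) = ((-2 + K)/7)*(-1/237) + K/21 = (-2/7 + K/7)*(-1/237) + K/21 = (2/1659 - K/1659) + K/21 = 2/1659 + 26*K/553)
-58195 - J(-177 + N, G(5)) = -58195 - (2/1659 + 26*(-177 - 149)/553) = -58195 - (2/1659 + (26/553)*(-326)) = -58195 - (2/1659 - 8476/553) = -58195 - 1*(-25426/1659) = -58195 + 25426/1659 = -96520079/1659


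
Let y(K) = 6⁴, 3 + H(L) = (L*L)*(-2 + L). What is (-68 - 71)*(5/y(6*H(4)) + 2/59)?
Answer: -401293/76464 ≈ -5.2481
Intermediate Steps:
H(L) = -3 + L²*(-2 + L) (H(L) = -3 + (L*L)*(-2 + L) = -3 + L²*(-2 + L))
y(K) = 1296
(-68 - 71)*(5/y(6*H(4)) + 2/59) = (-68 - 71)*(5/1296 + 2/59) = -139*(5*(1/1296) + 2*(1/59)) = -139*(5/1296 + 2/59) = -139*2887/76464 = -401293/76464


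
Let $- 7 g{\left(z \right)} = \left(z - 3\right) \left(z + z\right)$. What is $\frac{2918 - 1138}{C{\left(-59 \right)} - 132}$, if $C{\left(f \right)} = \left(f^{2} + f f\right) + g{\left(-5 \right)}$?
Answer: $\frac{1246}{4773} \approx 0.26105$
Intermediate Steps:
$g{\left(z \right)} = - \frac{2 z \left(-3 + z\right)}{7}$ ($g{\left(z \right)} = - \frac{\left(z - 3\right) \left(z + z\right)}{7} = - \frac{\left(-3 + z\right) 2 z}{7} = - \frac{2 z \left(-3 + z\right)}{7}$)
$C{\left(f \right)} = - \frac{80}{7} + 2 f^{2}$ ($C{\left(f \right)} = \left(f^{2} + f f\right) + \frac{2}{7} \left(-5\right) \left(3 - -5\right) = \left(f^{2} + f^{2}\right) + \frac{2}{7} \left(-5\right) \left(3 + 5\right) = 2 f^{2} + \frac{2}{7} \left(-5\right) 8 = 2 f^{2} - \frac{80}{7} = - \frac{80}{7} + 2 f^{2}$)
$\frac{2918 - 1138}{C{\left(-59 \right)} - 132} = \frac{2918 - 1138}{\left(- \frac{80}{7} + 2 \left(-59\right)^{2}\right) - 132} = \frac{1780}{\left(- \frac{80}{7} + 2 \cdot 3481\right) - 132} = \frac{1780}{\left(- \frac{80}{7} + 6962\right) - 132} = \frac{1780}{\frac{48654}{7} - 132} = \frac{1780}{\frac{47730}{7}} = 1780 \cdot \frac{7}{47730} = \frac{1246}{4773}$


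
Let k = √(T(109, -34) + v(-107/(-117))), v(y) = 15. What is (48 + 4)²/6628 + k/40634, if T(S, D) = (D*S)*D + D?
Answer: 676/1657 + √125985/40634 ≈ 0.41670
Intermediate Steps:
T(S, D) = D + S*D² (T(S, D) = S*D² + D = D + S*D²)
k = √125985 (k = √(-34*(1 - 34*109) + 15) = √(-34*(1 - 3706) + 15) = √(-34*(-3705) + 15) = √(125970 + 15) = √125985 ≈ 354.94)
(48 + 4)²/6628 + k/40634 = (48 + 4)²/6628 + √125985/40634 = 52²*(1/6628) + √125985*(1/40634) = 2704*(1/6628) + √125985/40634 = 676/1657 + √125985/40634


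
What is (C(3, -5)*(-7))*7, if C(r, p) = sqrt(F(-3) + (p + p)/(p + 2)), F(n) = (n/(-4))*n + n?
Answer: -49*I*sqrt(69)/6 ≈ -67.837*I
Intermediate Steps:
F(n) = n - n**2/4 (F(n) = (n*(-1/4))*n + n = (-n/4)*n + n = -n**2/4 + n = n - n**2/4)
C(r, p) = sqrt(-21/4 + 2*p/(2 + p)) (C(r, p) = sqrt((1/4)*(-3)*(4 - 1*(-3)) + (p + p)/(p + 2)) = sqrt((1/4)*(-3)*(4 + 3) + (2*p)/(2 + p)) = sqrt((1/4)*(-3)*7 + 2*p/(2 + p)) = sqrt(-21/4 + 2*p/(2 + p)))
(C(3, -5)*(-7))*7 = ((sqrt((-42 - 13*(-5))/(2 - 5))/2)*(-7))*7 = ((sqrt((-42 + 65)/(-3))/2)*(-7))*7 = ((sqrt(-1/3*23)/2)*(-7))*7 = ((sqrt(-23/3)/2)*(-7))*7 = (((I*sqrt(69)/3)/2)*(-7))*7 = ((I*sqrt(69)/6)*(-7))*7 = -7*I*sqrt(69)/6*7 = -49*I*sqrt(69)/6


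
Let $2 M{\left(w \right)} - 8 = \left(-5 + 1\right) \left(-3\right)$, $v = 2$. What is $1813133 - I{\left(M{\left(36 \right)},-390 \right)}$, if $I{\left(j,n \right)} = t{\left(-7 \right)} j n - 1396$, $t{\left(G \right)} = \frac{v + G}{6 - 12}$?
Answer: $1817779$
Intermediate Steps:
$t{\left(G \right)} = - \frac{1}{3} - \frac{G}{6}$ ($t{\left(G \right)} = \frac{2 + G}{6 - 12} = \frac{2 + G}{-6} = \left(2 + G\right) \left(- \frac{1}{6}\right) = - \frac{1}{3} - \frac{G}{6}$)
$M{\left(w \right)} = 10$ ($M{\left(w \right)} = 4 + \frac{\left(-5 + 1\right) \left(-3\right)}{2} = 4 + \frac{\left(-4\right) \left(-3\right)}{2} = 4 + \frac{1}{2} \cdot 12 = 4 + 6 = 10$)
$I{\left(j,n \right)} = -1396 + \frac{5 j n}{6}$ ($I{\left(j,n \right)} = \left(- \frac{1}{3} - - \frac{7}{6}\right) j n - 1396 = \left(- \frac{1}{3} + \frac{7}{6}\right) j n - 1396 = \frac{5 j}{6} n - 1396 = \frac{5 j n}{6} - 1396 = -1396 + \frac{5 j n}{6}$)
$1813133 - I{\left(M{\left(36 \right)},-390 \right)} = 1813133 - \left(-1396 + \frac{5}{6} \cdot 10 \left(-390\right)\right) = 1813133 - \left(-1396 - 3250\right) = 1813133 - -4646 = 1813133 + 4646 = 1817779$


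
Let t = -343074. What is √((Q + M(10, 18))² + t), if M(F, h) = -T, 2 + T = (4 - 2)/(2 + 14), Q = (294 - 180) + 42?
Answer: I*√20361567/8 ≈ 564.05*I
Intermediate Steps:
Q = 156 (Q = 114 + 42 = 156)
T = -15/8 (T = -2 + (4 - 2)/(2 + 14) = -2 + 2/16 = -2 + 2*(1/16) = -2 + ⅛ = -15/8 ≈ -1.8750)
M(F, h) = 15/8 (M(F, h) = -1*(-15/8) = 15/8)
√((Q + M(10, 18))² + t) = √((156 + 15/8)² - 343074) = √((1263/8)² - 343074) = √(1595169/64 - 343074) = √(-20361567/64) = I*√20361567/8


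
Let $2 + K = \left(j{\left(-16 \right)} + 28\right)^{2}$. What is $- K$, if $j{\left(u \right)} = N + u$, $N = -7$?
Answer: $-23$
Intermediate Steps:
$j{\left(u \right)} = -7 + u$
$K = 23$ ($K = -2 + \left(\left(-7 - 16\right) + 28\right)^{2} = -2 + \left(-23 + 28\right)^{2} = -2 + 5^{2} = -2 + 25 = 23$)
$- K = \left(-1\right) 23 = -23$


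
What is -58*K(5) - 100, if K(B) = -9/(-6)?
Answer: -187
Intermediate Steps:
K(B) = 3/2 (K(B) = -9*(-⅙) = 3/2)
-58*K(5) - 100 = -58*3/2 - 100 = -87 - 100 = -187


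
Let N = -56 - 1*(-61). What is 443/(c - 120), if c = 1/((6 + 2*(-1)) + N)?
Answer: -3987/1079 ≈ -3.6951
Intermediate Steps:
N = 5 (N = -56 + 61 = 5)
c = 1/9 (c = 1/((6 + 2*(-1)) + 5) = 1/((6 - 2) + 5) = 1/(4 + 5) = 1/9 ≈ 0.11111)
443/(c - 120) = 443/(1/9 - 120) = 443/(-1079/9) = 443*(-9/1079) = -3987/1079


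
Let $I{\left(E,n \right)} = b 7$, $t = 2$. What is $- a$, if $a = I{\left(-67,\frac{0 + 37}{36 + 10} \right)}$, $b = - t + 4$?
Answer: $-14$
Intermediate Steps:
$b = 2$ ($b = \left(-1\right) 2 + 4 = -2 + 4 = 2$)
$I{\left(E,n \right)} = 14$ ($I{\left(E,n \right)} = 2 \cdot 7 = 14$)
$a = 14$
$- a = \left(-1\right) 14 = -14$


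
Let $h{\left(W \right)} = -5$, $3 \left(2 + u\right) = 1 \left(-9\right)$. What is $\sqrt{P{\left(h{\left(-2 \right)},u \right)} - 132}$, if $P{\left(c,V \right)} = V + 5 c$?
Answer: $9 i \sqrt{2} \approx 12.728 i$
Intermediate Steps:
$u = -5$ ($u = -2 + \frac{1 \left(-9\right)}{3} = -2 + \frac{1}{3} \left(-9\right) = -2 - 3 = -5$)
$\sqrt{P{\left(h{\left(-2 \right)},u \right)} - 132} = \sqrt{\left(-5 + 5 \left(-5\right)\right) - 132} = \sqrt{\left(-5 - 25\right) - 132} = \sqrt{-30 - 132} = \sqrt{-162} = 9 i \sqrt{2}$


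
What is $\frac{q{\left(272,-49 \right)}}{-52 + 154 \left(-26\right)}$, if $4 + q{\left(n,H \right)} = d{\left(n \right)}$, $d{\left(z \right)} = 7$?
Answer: $- \frac{1}{1352} \approx -0.00073965$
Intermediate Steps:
$q{\left(n,H \right)} = 3$ ($q{\left(n,H \right)} = -4 + 7 = 3$)
$\frac{q{\left(272,-49 \right)}}{-52 + 154 \left(-26\right)} = \frac{3}{-52 + 154 \left(-26\right)} = \frac{3}{-52 - 4004} = \frac{3}{-4056} = 3 \left(- \frac{1}{4056}\right) = - \frac{1}{1352}$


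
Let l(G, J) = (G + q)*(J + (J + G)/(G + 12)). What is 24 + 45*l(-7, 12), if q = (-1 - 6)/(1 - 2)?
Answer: 24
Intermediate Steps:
q = 7 (q = -7/(-1) = -7*(-1) = 7)
l(G, J) = (7 + G)*(J + (G + J)/(12 + G)) (l(G, J) = (G + 7)*(J + (J + G)/(G + 12)) = (7 + G)*(J + (G + J)/(12 + G)))
24 + 45*l(-7, 12) = 24 + 45*(((-7)² + 7*(-7) + 91*12 + 12*(-7)² + 20*(-7)*12)/(12 - 7)) = 24 + 45*((49 - 49 + 1092 + 12*49 - 1680)/5) = 24 + 45*((49 - 49 + 1092 + 588 - 1680)/5) = 24 + 45*((⅕)*0) = 24 + 45*0 = 24 + 0 = 24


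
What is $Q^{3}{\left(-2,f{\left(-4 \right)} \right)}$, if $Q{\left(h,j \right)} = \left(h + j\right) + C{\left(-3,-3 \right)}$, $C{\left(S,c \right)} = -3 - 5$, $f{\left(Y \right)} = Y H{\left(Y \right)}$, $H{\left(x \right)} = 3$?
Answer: $-10648$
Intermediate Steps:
$f{\left(Y \right)} = 3 Y$ ($f{\left(Y \right)} = Y 3 = 3 Y$)
$C{\left(S,c \right)} = -8$ ($C{\left(S,c \right)} = -3 - 5 = -8$)
$Q{\left(h,j \right)} = -8 + h + j$ ($Q{\left(h,j \right)} = \left(h + j\right) - 8 = -8 + h + j$)
$Q^{3}{\left(-2,f{\left(-4 \right)} \right)} = \left(-8 - 2 + 3 \left(-4\right)\right)^{3} = \left(-8 - 2 - 12\right)^{3} = \left(-22\right)^{3} = -10648$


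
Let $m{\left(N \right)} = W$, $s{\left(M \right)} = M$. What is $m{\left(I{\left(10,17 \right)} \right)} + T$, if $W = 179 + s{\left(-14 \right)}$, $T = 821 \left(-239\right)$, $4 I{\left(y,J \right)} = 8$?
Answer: $-196054$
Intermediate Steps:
$I{\left(y,J \right)} = 2$ ($I{\left(y,J \right)} = \frac{1}{4} \cdot 8 = 2$)
$T = -196219$
$W = 165$ ($W = 179 - 14 = 165$)
$m{\left(N \right)} = 165$
$m{\left(I{\left(10,17 \right)} \right)} + T = 165 - 196219 = -196054$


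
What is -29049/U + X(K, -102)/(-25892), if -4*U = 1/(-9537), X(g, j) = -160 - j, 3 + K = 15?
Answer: -14346255568363/12946 ≈ -1.1082e+9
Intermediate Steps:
K = 12 (K = -3 + 15 = 12)
U = 1/38148 (U = -¼/(-9537) = -¼*(-1/9537) = 1/38148 ≈ 2.6214e-5)
-29049/U + X(K, -102)/(-25892) = -29049/1/38148 + (-160 - 1*(-102))/(-25892) = -29049*38148 + (-160 + 102)*(-1/25892) = -1108161252 - 58*(-1/25892) = -1108161252 + 29/12946 = -14346255568363/12946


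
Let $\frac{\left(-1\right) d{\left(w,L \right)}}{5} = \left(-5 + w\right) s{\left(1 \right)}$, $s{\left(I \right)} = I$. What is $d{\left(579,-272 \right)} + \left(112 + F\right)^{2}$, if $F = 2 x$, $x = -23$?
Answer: $1486$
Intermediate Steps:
$F = -46$ ($F = 2 \left(-23\right) = -46$)
$d{\left(w,L \right)} = 25 - 5 w$ ($d{\left(w,L \right)} = - 5 \left(-5 + w\right) 1 = - 5 \left(-5 + w\right) = 25 - 5 w$)
$d{\left(579,-272 \right)} + \left(112 + F\right)^{2} = \left(25 - 2895\right) + \left(112 - 46\right)^{2} = \left(25 - 2895\right) + 66^{2} = -2870 + 4356 = 1486$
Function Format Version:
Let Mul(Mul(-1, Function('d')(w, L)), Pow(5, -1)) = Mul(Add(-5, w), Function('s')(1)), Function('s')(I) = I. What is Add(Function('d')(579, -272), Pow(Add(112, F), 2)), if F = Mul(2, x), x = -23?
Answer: 1486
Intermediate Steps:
F = -46 (F = Mul(2, -23) = -46)
Function('d')(w, L) = Add(25, Mul(-5, w)) (Function('d')(w, L) = Mul(-5, Mul(Add(-5, w), 1)) = Mul(-5, Add(-5, w)) = Add(25, Mul(-5, w)))
Add(Function('d')(579, -272), Pow(Add(112, F), 2)) = Add(Add(25, Mul(-5, 579)), Pow(Add(112, -46), 2)) = Add(Add(25, -2895), Pow(66, 2)) = Add(-2870, 4356) = 1486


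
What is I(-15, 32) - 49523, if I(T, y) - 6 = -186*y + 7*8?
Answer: -55413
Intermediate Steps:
I(T, y) = 62 - 186*y (I(T, y) = 6 + (-186*y + 7*8) = 6 + (-186*y + 56) = 6 + (56 - 186*y) = 62 - 186*y)
I(-15, 32) - 49523 = (62 - 186*32) - 49523 = (62 - 5952) - 49523 = -5890 - 49523 = -55413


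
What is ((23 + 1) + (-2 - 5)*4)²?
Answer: 16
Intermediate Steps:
((23 + 1) + (-2 - 5)*4)² = (24 - 7*4)² = (24 - 28)² = (-4)² = 16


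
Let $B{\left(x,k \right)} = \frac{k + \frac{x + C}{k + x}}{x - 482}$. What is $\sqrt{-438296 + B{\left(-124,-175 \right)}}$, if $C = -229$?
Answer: $\frac{i \sqrt{399716749616158}}{30199} \approx 662.04 i$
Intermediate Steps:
$B{\left(x,k \right)} = \frac{k + \frac{-229 + x}{k + x}}{-482 + x}$ ($B{\left(x,k \right)} = \frac{k + \frac{x - 229}{k + x}}{x - 482} = \frac{k + \frac{-229 + x}{k + x}}{-482 + x}$)
$\sqrt{-438296 + B{\left(-124,-175 \right)}} = \sqrt{-438296 + \frac{-229 - 124 + \left(-175\right)^{2} - -21700}{\left(-124\right)^{2} - -84350 - -59768 - -21700}} = \sqrt{-438296 + \frac{-229 - 124 + 30625 + 21700}{15376 + 84350 + 59768 + 21700}} = \sqrt{-438296 + \frac{1}{181194} \cdot 51972} = \sqrt{-438296 + \frac{8662}{30199}} = \sqrt{- \frac{13236092242}{30199}} = \frac{i \sqrt{399716749616158}}{30199}$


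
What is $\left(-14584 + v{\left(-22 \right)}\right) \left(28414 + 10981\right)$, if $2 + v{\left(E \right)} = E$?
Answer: $-575482160$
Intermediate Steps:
$v{\left(E \right)} = -2 + E$
$\left(-14584 + v{\left(-22 \right)}\right) \left(28414 + 10981\right) = \left(-14584 - 24\right) \left(28414 + 10981\right) = \left(-14584 - 24\right) 39395 = \left(-14608\right) 39395 = -575482160$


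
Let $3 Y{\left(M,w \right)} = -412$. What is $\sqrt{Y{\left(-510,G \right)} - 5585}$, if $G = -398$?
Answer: $\frac{i \sqrt{51501}}{3} \approx 75.646 i$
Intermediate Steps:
$Y{\left(M,w \right)} = - \frac{412}{3}$ ($Y{\left(M,w \right)} = \frac{1}{3} \left(-412\right) = - \frac{412}{3}$)
$\sqrt{Y{\left(-510,G \right)} - 5585} = \sqrt{- \frac{412}{3} - 5585} = \sqrt{- \frac{17167}{3}} = \frac{i \sqrt{51501}}{3}$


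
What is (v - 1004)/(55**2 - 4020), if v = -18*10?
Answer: 1184/995 ≈ 1.1899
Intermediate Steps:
v = -180
(v - 1004)/(55**2 - 4020) = (-180 - 1004)/(55**2 - 4020) = -1184/(3025 - 4020) = -1184/(-995) = -1184*(-1/995) = 1184/995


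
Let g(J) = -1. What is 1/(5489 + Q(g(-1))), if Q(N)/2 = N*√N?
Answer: 5489/30129125 + 2*I/30129125 ≈ 0.00018218 + 6.6381e-8*I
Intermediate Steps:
Q(N) = 2*N^(3/2) (Q(N) = 2*(N*√N) = 2*N^(3/2))
1/(5489 + Q(g(-1))) = 1/(5489 + 2*(-1)^(3/2)) = 1/(5489 + 2*(-I)) = 1/(5489 - 2*I) = (5489 + 2*I)/30129125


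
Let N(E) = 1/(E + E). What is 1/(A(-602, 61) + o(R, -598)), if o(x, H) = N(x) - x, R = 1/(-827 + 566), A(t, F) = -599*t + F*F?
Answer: 522/190106399 ≈ 2.7458e-6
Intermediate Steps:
A(t, F) = F² - 599*t (A(t, F) = -599*t + F² = F² - 599*t)
N(E) = 1/(2*E)
R = -1/261 (R = 1/(-261) = -1/261 ≈ -0.0038314)
o(x, H) = 1/(2*x) - x
1/(A(-602, 61) + o(R, -598)) = 1/((61² - 599*(-602)) + (1/(2*(-1/261)) - 1*(-1/261))) = 1/((3721 + 360598) + ((½)*(-261) + 1/261)) = 1/(364319 + (-261/2 + 1/261)) = 1/(364319 - 68119/522) = 1/(190106399/522) = 522/190106399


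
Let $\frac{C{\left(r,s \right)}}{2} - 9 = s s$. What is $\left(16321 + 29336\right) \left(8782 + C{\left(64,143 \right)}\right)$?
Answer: $2269061586$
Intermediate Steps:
$C{\left(r,s \right)} = 18 + 2 s^{2}$ ($C{\left(r,s \right)} = 18 + 2 s s = 18 + 2 s^{2}$)
$\left(16321 + 29336\right) \left(8782 + C{\left(64,143 \right)}\right) = \left(16321 + 29336\right) \left(8782 + \left(18 + 2 \cdot 143^{2}\right)\right) = 45657 \left(8782 + \left(18 + 2 \cdot 20449\right)\right) = 45657 \left(8782 + \left(18 + 40898\right)\right) = 45657 \left(8782 + 40916\right) = 45657 \cdot 49698 = 2269061586$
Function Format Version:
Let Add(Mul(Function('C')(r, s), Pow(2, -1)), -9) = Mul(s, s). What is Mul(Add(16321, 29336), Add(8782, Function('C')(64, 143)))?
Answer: 2269061586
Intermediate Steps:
Function('C')(r, s) = Add(18, Mul(2, Pow(s, 2))) (Function('C')(r, s) = Add(18, Mul(2, Mul(s, s))) = Add(18, Mul(2, Pow(s, 2))))
Mul(Add(16321, 29336), Add(8782, Function('C')(64, 143))) = Mul(Add(16321, 29336), Add(8782, Add(18, Mul(2, Pow(143, 2))))) = Mul(45657, Add(8782, Add(18, Mul(2, 20449)))) = Mul(45657, Add(8782, Add(18, 40898))) = Mul(45657, Add(8782, 40916)) = Mul(45657, 49698) = 2269061586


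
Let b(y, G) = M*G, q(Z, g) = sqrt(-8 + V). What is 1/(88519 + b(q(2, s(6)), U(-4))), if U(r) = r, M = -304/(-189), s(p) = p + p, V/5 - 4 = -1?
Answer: 189/16728875 ≈ 1.1298e-5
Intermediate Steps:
V = 15 (V = 20 + 5*(-1) = 20 - 5 = 15)
s(p) = 2*p
M = 304/189 (M = -304*(-1/189) = 304/189 ≈ 1.6085)
q(Z, g) = sqrt(7) (q(Z, g) = sqrt(-8 + 15) = sqrt(7))
b(y, G) = 304*G/189
1/(88519 + b(q(2, s(6)), U(-4))) = 1/(88519 + (304/189)*(-4)) = 1/(88519 - 1216/189) = 1/(16728875/189) = 189/16728875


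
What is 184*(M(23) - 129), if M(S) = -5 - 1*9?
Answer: -26312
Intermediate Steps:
M(S) = -14 (M(S) = -5 - 9 = -14)
184*(M(23) - 129) = 184*(-14 - 129) = 184*(-143) = -26312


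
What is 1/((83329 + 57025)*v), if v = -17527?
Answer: -1/2459984558 ≈ -4.0651e-10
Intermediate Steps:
1/((83329 + 57025)*v) = 1/((83329 + 57025)*(-17527)) = -1/17527/140354 = (1/140354)*(-1/17527) = -1/2459984558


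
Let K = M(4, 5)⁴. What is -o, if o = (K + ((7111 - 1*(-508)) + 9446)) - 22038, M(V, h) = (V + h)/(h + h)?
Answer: 49723439/10000 ≈ 4972.3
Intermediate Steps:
M(V, h) = (V + h)/(2*h) (M(V, h) = (V + h)/((2*h)) = (V + h)*(1/(2*h)) = (V + h)/(2*h))
K = 6561/10000 (K = ((½)*(4 + 5)/5)⁴ = ((½)*(⅕)*9)⁴ = (9/10)⁴ = 6561/10000 ≈ 0.65610)
o = -49723439/10000 (o = (6561/10000 + ((7111 - 1*(-508)) + 9446)) - 22038 = (6561/10000 + ((7111 + 508) + 9446)) - 22038 = (6561/10000 + (7619 + 9446)) - 22038 = (6561/10000 + 17065) - 22038 = 170656561/10000 - 22038 = -49723439/10000 ≈ -4972.3)
-o = -1*(-49723439/10000) = 49723439/10000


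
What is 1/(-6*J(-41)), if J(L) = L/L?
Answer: -1/6 ≈ -0.16667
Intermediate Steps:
J(L) = 1
1/(-6*J(-41)) = 1/(-6*1) = 1/(-6) = -1/6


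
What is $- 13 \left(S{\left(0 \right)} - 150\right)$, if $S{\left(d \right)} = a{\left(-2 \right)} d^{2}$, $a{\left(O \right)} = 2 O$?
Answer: $1950$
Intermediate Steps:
$S{\left(d \right)} = - 4 d^{2}$ ($S{\left(d \right)} = 2 \left(-2\right) d^{2} = - 4 d^{2}$)
$- 13 \left(S{\left(0 \right)} - 150\right) = - 13 \left(- 4 \cdot 0^{2} - 150\right) = - 13 \left(\left(-4\right) 0 - 150\right) = - 13 \left(0 - 150\right) = \left(-13\right) \left(-150\right) = 1950$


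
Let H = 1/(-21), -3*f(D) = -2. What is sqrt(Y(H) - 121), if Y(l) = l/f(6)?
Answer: I*sqrt(23730)/14 ≈ 11.003*I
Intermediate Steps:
f(D) = 2/3 (f(D) = -1/3*(-2) = 2/3)
H = -1/21 (H = 1*(-1/21) = -1/21 ≈ -0.047619)
Y(l) = 3*l/2 (Y(l) = l/(2/3) = l*(3/2) = 3*l/2)
sqrt(Y(H) - 121) = sqrt((3/2)*(-1/21) - 121) = sqrt(-1/14 - 121) = sqrt(-1695/14) = I*sqrt(23730)/14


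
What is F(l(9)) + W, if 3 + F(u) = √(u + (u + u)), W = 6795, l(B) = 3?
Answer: 6795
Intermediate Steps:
F(u) = -3 + √3*√u (F(u) = -3 + √(u + (u + u)) = -3 + √(u + 2*u) = -3 + √(3*u) = -3 + √3*√u)
F(l(9)) + W = (-3 + √3*√3) + 6795 = (-3 + 3) + 6795 = 0 + 6795 = 6795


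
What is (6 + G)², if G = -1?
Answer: 25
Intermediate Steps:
(6 + G)² = (6 - 1)² = 5² = 25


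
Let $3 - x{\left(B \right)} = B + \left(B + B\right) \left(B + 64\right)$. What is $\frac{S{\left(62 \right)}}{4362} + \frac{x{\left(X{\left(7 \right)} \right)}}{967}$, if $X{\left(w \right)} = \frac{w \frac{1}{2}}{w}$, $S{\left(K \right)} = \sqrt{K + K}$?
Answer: $- \frac{62}{967} + \frac{\sqrt{31}}{2181} \approx -0.061563$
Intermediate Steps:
$S{\left(K \right)} = \sqrt{2} \sqrt{K}$ ($S{\left(K \right)} = \sqrt{2 K} = \sqrt{2} \sqrt{K}$)
$X{\left(w \right)} = \frac{1}{2}$ ($X{\left(w \right)} = \frac{w \frac{1}{2}}{w} = \frac{\frac{1}{2} w}{w} = \frac{1}{2}$)
$x{\left(B \right)} = 3 - B - 2 B \left(64 + B\right)$ ($x{\left(B \right)} = 3 - \left(B + \left(B + B\right) \left(B + 64\right)\right) = 3 - \left(B + 2 B \left(64 + B\right)\right) = 3 - B - 2 B \left(64 + B\right)$)
$\frac{S{\left(62 \right)}}{4362} + \frac{x{\left(X{\left(7 \right)} \right)}}{967} = \frac{\sqrt{2} \sqrt{62}}{4362} + \frac{3 - \frac{129}{2} - \frac{2}{4}}{967} = 2 \sqrt{31} \cdot \frac{1}{4362} + \left(3 - \frac{129}{2} - \frac{1}{2}\right) \frac{1}{967} = \frac{\sqrt{31}}{2181} + \left(3 - \frac{129}{2} - \frac{1}{2}\right) \frac{1}{967} = \frac{\sqrt{31}}{2181} - \frac{62}{967} = - \frac{62}{967} + \frac{\sqrt{31}}{2181}$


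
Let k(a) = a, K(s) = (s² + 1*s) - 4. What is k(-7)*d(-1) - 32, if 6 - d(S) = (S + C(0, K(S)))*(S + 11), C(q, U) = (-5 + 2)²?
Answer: 486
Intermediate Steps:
K(s) = -4 + s + s² (K(s) = (s² + s) - 4 = (s + s²) - 4 = -4 + s + s²)
C(q, U) = 9 (C(q, U) = (-3)² = 9)
d(S) = 6 - (9 + S)*(11 + S) (d(S) = 6 - (S + 9)*(S + 11) = 6 - (9 + S)*(11 + S))
k(-7)*d(-1) - 32 = -7*(-93 - 1*(-1)² - 20*(-1)) - 32 = -7*(-93 - 1*1 + 20) - 32 = -7*(-93 - 1 + 20) - 32 = -7*(-74) - 32 = 518 - 32 = 486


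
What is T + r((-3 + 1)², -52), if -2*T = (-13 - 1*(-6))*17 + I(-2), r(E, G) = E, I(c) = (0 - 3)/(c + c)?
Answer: 505/8 ≈ 63.125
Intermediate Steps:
I(c) = -3/(2*c) (I(c) = -3*1/(2*c) = -3/(2*c))
T = 473/8 (T = -((-13 - 1*(-6))*17 - 3/2/(-2))/2 = -((-13 + 6)*17 - 3/2*(-½))/2 = -(-7*17 + ¾)/2 = -(-119 + ¾)/2 = -½*(-473/4) = 473/8 ≈ 59.125)
T + r((-3 + 1)², -52) = 473/8 + (-3 + 1)² = 473/8 + (-2)² = 473/8 + 4 = 505/8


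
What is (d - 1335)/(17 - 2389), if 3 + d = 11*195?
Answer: -807/2372 ≈ -0.34022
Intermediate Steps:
d = 2142 (d = -3 + 11*195 = -3 + 2145 = 2142)
(d - 1335)/(17 - 2389) = (2142 - 1335)/(17 - 2389) = 807/(-2372) = 807*(-1/2372) = -807/2372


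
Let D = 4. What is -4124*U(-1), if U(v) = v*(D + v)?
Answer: 12372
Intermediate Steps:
U(v) = v*(4 + v)
-4124*U(-1) = -(-4124)*(4 - 1) = -(-4124)*3 = -4124*(-3) = 12372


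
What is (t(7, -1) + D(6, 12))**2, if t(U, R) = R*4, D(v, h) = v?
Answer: 4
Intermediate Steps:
t(U, R) = 4*R
(t(7, -1) + D(6, 12))**2 = (4*(-1) + 6)**2 = (-4 + 6)**2 = 2**2 = 4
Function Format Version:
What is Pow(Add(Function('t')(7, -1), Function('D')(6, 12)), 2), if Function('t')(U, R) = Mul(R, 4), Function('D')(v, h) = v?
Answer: 4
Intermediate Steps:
Function('t')(U, R) = Mul(4, R)
Pow(Add(Function('t')(7, -1), Function('D')(6, 12)), 2) = Pow(Add(Mul(4, -1), 6), 2) = Pow(Add(-4, 6), 2) = Pow(2, 2) = 4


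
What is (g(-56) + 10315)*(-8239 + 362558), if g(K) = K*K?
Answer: 4765944869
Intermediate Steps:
g(K) = K**2
(g(-56) + 10315)*(-8239 + 362558) = ((-56)**2 + 10315)*(-8239 + 362558) = (3136 + 10315)*354319 = 13451*354319 = 4765944869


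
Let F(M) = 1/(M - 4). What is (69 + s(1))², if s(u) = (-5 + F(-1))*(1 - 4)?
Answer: 178929/25 ≈ 7157.2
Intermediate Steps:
F(M) = 1/(-4 + M)
s(u) = 78/5 (s(u) = (-5 + 1/(-4 - 1))*(1 - 4) = (-5 + 1/(-5))*(-3) = (-5 - ⅕)*(-3) = -26/5*(-3) = 78/5)
(69 + s(1))² = (69 + 78/5)² = (423/5)² = 178929/25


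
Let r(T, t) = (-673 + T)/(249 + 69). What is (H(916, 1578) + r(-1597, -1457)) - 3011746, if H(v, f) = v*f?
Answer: -249042517/159 ≈ -1.5663e+6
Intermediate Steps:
r(T, t) = -673/318 + T/318 (r(T, t) = (-673 + T)/318 = (-673 + T)*(1/318) = -673/318 + T/318)
H(v, f) = f*v
(H(916, 1578) + r(-1597, -1457)) - 3011746 = (1578*916 + (-673/318 + (1/318)*(-1597))) - 3011746 = (1445448 + (-673/318 - 1597/318)) - 3011746 = (1445448 - 1135/159) - 3011746 = 229825097/159 - 3011746 = -249042517/159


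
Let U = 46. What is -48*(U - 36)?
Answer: -480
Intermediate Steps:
-48*(U - 36) = -48*(46 - 36) = -48*10 = -480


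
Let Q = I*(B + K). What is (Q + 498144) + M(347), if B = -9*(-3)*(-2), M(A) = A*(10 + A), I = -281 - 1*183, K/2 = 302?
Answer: 366823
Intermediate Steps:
K = 604 (K = 2*302 = 604)
I = -464 (I = -281 - 183 = -464)
B = -54 (B = 27*(-2) = -54)
Q = -255200 (Q = -464*(-54 + 604) = -464*550 = -255200)
(Q + 498144) + M(347) = (-255200 + 498144) + 347*(10 + 347) = 242944 + 347*357 = 242944 + 123879 = 366823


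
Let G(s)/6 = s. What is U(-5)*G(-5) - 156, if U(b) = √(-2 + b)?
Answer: -156 - 30*I*√7 ≈ -156.0 - 79.373*I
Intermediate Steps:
G(s) = 6*s
U(-5)*G(-5) - 156 = √(-2 - 5)*(6*(-5)) - 156 = √(-7)*(-30) - 156 = (I*√7)*(-30) - 156 = -30*I*√7 - 156 = -156 - 30*I*√7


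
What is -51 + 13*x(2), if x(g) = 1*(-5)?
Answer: -116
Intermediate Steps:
x(g) = -5
-51 + 13*x(2) = -51 + 13*(-5) = -51 - 65 = -116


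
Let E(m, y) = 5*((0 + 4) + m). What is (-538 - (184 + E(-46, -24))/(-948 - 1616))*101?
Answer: -69662629/1282 ≈ -54339.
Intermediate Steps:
E(m, y) = 20 + 5*m (E(m, y) = 5*(4 + m) = 20 + 5*m)
(-538 - (184 + E(-46, -24))/(-948 - 1616))*101 = (-538 - (184 + (20 + 5*(-46)))/(-948 - 1616))*101 = (-538 - (184 + (20 - 230))/(-2564))*101 = (-538 - (184 - 210)*(-1)/2564)*101 = (-538 - (-26)*(-1)/2564)*101 = (-538 - 1*13/1282)*101 = (-538 - 13/1282)*101 = -689729/1282*101 = -69662629/1282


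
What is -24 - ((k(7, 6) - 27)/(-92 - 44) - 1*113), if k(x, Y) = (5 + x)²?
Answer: 12221/136 ≈ 89.860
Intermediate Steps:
-24 - ((k(7, 6) - 27)/(-92 - 44) - 1*113) = -24 - (((5 + 7)² - 27)/(-92 - 44) - 1*113) = -24 - ((12² - 27)/(-136) - 113) = -24 - ((144 - 27)*(-1/136) - 113) = -24 - (117*(-1/136) - 113) = -24 - (-117/136 - 113) = -24 - 1*(-15485/136) = -24 + 15485/136 = 12221/136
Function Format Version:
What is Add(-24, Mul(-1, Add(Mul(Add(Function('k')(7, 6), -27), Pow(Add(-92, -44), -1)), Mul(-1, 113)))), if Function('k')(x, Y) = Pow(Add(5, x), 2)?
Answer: Rational(12221, 136) ≈ 89.860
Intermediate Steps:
Add(-24, Mul(-1, Add(Mul(Add(Function('k')(7, 6), -27), Pow(Add(-92, -44), -1)), Mul(-1, 113)))) = Add(-24, Mul(-1, Add(Mul(Add(Pow(Add(5, 7), 2), -27), Pow(Add(-92, -44), -1)), Mul(-1, 113)))) = Add(-24, Mul(-1, Add(Mul(Add(Pow(12, 2), -27), Pow(-136, -1)), -113))) = Add(-24, Mul(-1, Add(Mul(Add(144, -27), Rational(-1, 136)), -113))) = Add(-24, Mul(-1, Add(Mul(117, Rational(-1, 136)), -113))) = Add(-24, Mul(-1, Add(Rational(-117, 136), -113))) = Add(-24, Mul(-1, Rational(-15485, 136))) = Add(-24, Rational(15485, 136)) = Rational(12221, 136)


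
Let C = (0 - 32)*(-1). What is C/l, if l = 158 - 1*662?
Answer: -4/63 ≈ -0.063492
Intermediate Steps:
C = 32 (C = -32*(-1) = 32)
l = -504 (l = 158 - 662 = -504)
C/l = 32/(-504) = 32*(-1/504) = -4/63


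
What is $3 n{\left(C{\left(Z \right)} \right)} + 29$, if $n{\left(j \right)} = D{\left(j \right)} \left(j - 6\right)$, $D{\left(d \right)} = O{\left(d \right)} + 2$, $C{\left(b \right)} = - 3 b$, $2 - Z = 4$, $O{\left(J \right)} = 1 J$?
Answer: $29$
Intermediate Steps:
$O{\left(J \right)} = J$
$Z = -2$ ($Z = 2 - 4 = -2$)
$D{\left(d \right)} = 2 + d$ ($D{\left(d \right)} = d + 2 = 2 + d$)
$n{\left(j \right)} = \left(-6 + j\right) \left(2 + j\right)$ ($n{\left(j \right)} = \left(2 + j\right) \left(j - 6\right) = \left(2 + j\right) \left(-6 + j\right) = \left(-6 + j\right) \left(2 + j\right)$)
$3 n{\left(C{\left(Z \right)} \right)} + 29 = 3 \left(-6 - -6\right) \left(2 - -6\right) + 29 = 3 \left(-6 + 6\right) \left(2 + 6\right) + 29 = 3 \cdot 0 \cdot 8 + 29 = 3 \cdot 0 + 29 = 0 + 29 = 29$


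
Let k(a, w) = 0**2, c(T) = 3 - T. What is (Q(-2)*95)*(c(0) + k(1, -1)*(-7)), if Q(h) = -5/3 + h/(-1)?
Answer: 95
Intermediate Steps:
k(a, w) = 0
Q(h) = -5/3 - h (Q(h) = -5*1/3 + h*(-1) = -5/3 - h)
(Q(-2)*95)*(c(0) + k(1, -1)*(-7)) = ((-5/3 - 1*(-2))*95)*((3 - 1*0) + 0*(-7)) = ((-5/3 + 2)*95)*((3 + 0) + 0) = ((1/3)*95)*(3 + 0) = (95/3)*3 = 95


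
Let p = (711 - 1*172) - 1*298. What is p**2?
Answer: 58081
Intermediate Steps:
p = 241 (p = (711 - 172) - 298 = 539 - 298 = 241)
p**2 = 241**2 = 58081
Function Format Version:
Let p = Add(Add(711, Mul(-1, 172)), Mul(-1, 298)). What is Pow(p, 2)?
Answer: 58081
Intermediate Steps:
p = 241 (p = Add(Add(711, -172), -298) = Add(539, -298) = 241)
Pow(p, 2) = Pow(241, 2) = 58081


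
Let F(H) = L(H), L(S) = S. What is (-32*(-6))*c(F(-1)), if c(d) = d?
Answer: -192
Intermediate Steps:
F(H) = H
(-32*(-6))*c(F(-1)) = -32*(-6)*(-1) = 192*(-1) = -192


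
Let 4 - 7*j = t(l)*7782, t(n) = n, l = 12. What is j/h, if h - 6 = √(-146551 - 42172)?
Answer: -80040/188759 + 13340*I*√188723/188759 ≈ -0.42403 + 30.702*I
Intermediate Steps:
h = 6 + I*√188723 (h = 6 + √(-146551 - 42172) = 6 + √(-188723) = 6 + I*√188723 ≈ 6.0 + 434.42*I)
j = -13340 (j = 4/7 - 12*7782/7 = 4/7 - ⅐*93384 = 4/7 - 93384/7 = -13340)
j/h = -13340/(6 + I*√188723)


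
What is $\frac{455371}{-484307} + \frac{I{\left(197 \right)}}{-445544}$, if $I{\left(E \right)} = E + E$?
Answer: $- \frac{101539316891}{107890039004} \approx -0.94114$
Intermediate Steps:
$I{\left(E \right)} = 2 E$
$\frac{455371}{-484307} + \frac{I{\left(197 \right)}}{-445544} = \frac{455371}{-484307} + \frac{2 \cdot 197}{-445544} = 455371 \left(- \frac{1}{484307}\right) + 394 \left(- \frac{1}{445544}\right) = - \frac{455371}{484307} - \frac{197}{222772} = - \frac{101539316891}{107890039004}$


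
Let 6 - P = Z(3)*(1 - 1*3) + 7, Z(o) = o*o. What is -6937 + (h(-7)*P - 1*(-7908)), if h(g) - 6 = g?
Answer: 954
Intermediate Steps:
h(g) = 6 + g
Z(o) = o²
P = 17 (P = 6 - (3²*(1 - 1*3) + 7) = 6 - (9*(1 - 3) + 7) = 6 - (9*(-2) + 7) = 6 - (-18 + 7) = 6 - 1*(-11) = 6 + 11 = 17)
-6937 + (h(-7)*P - 1*(-7908)) = -6937 + ((6 - 7)*17 - 1*(-7908)) = -6937 + (-1*17 + 7908) = -6937 + (-17 + 7908) = -6937 + 7891 = 954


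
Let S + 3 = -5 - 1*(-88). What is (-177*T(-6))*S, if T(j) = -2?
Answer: 28320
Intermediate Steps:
S = 80 (S = -3 + (-5 - 1*(-88)) = -3 + (-5 + 88) = -3 + 83 = 80)
(-177*T(-6))*S = -177*(-2)*80 = 354*80 = 28320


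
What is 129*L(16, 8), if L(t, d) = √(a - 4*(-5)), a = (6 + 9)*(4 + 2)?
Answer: 129*√110 ≈ 1353.0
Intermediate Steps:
a = 90 (a = 15*6 = 90)
L(t, d) = √110 (L(t, d) = √(90 - 4*(-5)) = √(90 + 20) = √110)
129*L(16, 8) = 129*√110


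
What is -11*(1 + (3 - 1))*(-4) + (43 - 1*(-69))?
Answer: 244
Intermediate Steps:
-11*(1 + (3 - 1))*(-4) + (43 - 1*(-69)) = -11*(1 + 2)*(-4) + (43 + 69) = -33*(-4) + 112 = -11*(-12) + 112 = 132 + 112 = 244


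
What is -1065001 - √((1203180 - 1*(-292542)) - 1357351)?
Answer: -1065001 - √138371 ≈ -1.0654e+6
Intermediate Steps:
-1065001 - √((1203180 - 1*(-292542)) - 1357351) = -1065001 - √((1203180 + 292542) - 1357351) = -1065001 - √(1495722 - 1357351) = -1065001 - √138371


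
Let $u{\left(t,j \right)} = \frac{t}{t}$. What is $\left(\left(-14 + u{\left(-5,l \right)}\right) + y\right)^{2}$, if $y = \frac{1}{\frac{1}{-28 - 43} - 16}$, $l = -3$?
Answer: $\frac{220581904}{1292769} \approx 170.63$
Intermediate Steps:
$u{\left(t,j \right)} = 1$
$y = - \frac{71}{1137}$ ($y = \frac{1}{\frac{1}{-71} - 16} = \frac{1}{- \frac{1}{71} - 16} = \frac{1}{- \frac{1137}{71}} = - \frac{71}{1137} \approx -0.062445$)
$\left(\left(-14 + u{\left(-5,l \right)}\right) + y\right)^{2} = \left(\left(-14 + 1\right) - \frac{71}{1137}\right)^{2} = \left(-13 - \frac{71}{1137}\right)^{2} = \left(- \frac{14852}{1137}\right)^{2} = \frac{220581904}{1292769}$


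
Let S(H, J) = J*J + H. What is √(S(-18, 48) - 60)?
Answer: √2226 ≈ 47.180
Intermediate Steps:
S(H, J) = H + J² (S(H, J) = J² + H = H + J²)
√(S(-18, 48) - 60) = √((-18 + 48²) - 60) = √((-18 + 2304) - 60) = √(2286 - 60) = √2226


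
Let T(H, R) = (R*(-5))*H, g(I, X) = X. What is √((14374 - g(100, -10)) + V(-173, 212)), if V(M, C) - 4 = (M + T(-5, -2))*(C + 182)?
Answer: I*√73474 ≈ 271.06*I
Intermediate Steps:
T(H, R) = -5*H*R (T(H, R) = (-5*R)*H = -5*H*R)
V(M, C) = 4 + (-50 + M)*(182 + C) (V(M, C) = 4 + (M - 5*(-5)*(-2))*(C + 182) = 4 + (M - 50)*(182 + C) = 4 + (-50 + M)*(182 + C))
√((14374 - g(100, -10)) + V(-173, 212)) = √((14374 - 1*(-10)) + (-9096 - 50*212 + 182*(-173) + 212*(-173))) = √((14374 + 10) + (-9096 - 10600 - 31486 - 36676)) = √(14384 - 87858) = √(-73474) = I*√73474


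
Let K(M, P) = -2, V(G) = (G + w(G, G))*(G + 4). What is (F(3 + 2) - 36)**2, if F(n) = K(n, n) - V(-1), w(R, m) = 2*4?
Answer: 3481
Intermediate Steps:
w(R, m) = 8
V(G) = (4 + G)*(8 + G) (V(G) = (G + 8)*(G + 4) = (8 + G)*(4 + G) = (4 + G)*(8 + G))
F(n) = -23 (F(n) = -2 - (32 + (-1)**2 + 12*(-1)) = -2 - (32 + 1 - 12) = -2 - 1*21 = -2 - 21 = -23)
(F(3 + 2) - 36)**2 = (-23 - 36)**2 = (-59)**2 = 3481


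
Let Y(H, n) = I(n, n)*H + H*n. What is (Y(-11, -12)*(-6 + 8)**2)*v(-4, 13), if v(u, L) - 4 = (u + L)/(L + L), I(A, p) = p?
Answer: 59664/13 ≈ 4589.5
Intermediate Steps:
v(u, L) = 4 + (L + u)/(2*L) (v(u, L) = 4 + (u + L)/(L + L) = 4 + (L + u)/((2*L)) = 4 + (L + u)*(1/(2*L)) = 4 + (L + u)/(2*L))
Y(H, n) = 2*H*n (Y(H, n) = n*H + H*n = H*n + H*n = 2*H*n)
(Y(-11, -12)*(-6 + 8)**2)*v(-4, 13) = ((2*(-11)*(-12))*(-6 + 8)**2)*((1/2)*(-4 + 9*13)/13) = (264*2**2)*((1/2)*(1/13)*(-4 + 117)) = (264*4)*((1/2)*(1/13)*113) = 1056*(113/26) = 59664/13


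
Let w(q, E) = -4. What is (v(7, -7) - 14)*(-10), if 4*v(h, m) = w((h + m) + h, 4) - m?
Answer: 265/2 ≈ 132.50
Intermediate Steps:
v(h, m) = -1 - m/4 (v(h, m) = (-4 - m)/4 = -1 - m/4)
(v(7, -7) - 14)*(-10) = ((-1 - ¼*(-7)) - 14)*(-10) = ((-1 + 7/4) - 14)*(-10) = (¾ - 14)*(-10) = -53/4*(-10) = 265/2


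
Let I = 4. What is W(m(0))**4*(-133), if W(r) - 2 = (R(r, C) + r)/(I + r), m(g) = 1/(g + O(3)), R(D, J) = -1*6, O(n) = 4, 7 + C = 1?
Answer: -1947253/83521 ≈ -23.315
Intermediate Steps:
C = -6 (C = -7 + 1 = -6)
R(D, J) = -6
m(g) = 1/(4 + g) (m(g) = 1/(g + 4) = 1/(4 + g))
W(r) = 2 + (-6 + r)/(4 + r)
W(m(0))**4*(-133) = ((2 + 3/(4 + 0))/(4 + 1/(4 + 0)))**4*(-133) = ((2 + 3/4)/(4 + 1/4))**4*(-133) = ((2 + 3*(1/4))/(4 + 1/4))**4*(-133) = ((2 + 3/4)/(17/4))**4*(-133) = ((4/17)*(11/4))**4*(-133) = (11/17)**4*(-133) = (14641/83521)*(-133) = -1947253/83521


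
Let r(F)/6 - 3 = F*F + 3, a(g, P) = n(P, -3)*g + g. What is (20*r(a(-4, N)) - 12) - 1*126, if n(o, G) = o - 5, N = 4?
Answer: 582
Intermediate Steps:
n(o, G) = -5 + o
a(g, P) = g + g*(-5 + P) (a(g, P) = (-5 + P)*g + g = g*(-5 + P) + g = g + g*(-5 + P))
r(F) = 36 + 6*F**2 (r(F) = 18 + 6*(F*F + 3) = 18 + 6*(F**2 + 3) = 18 + 6*(3 + F**2) = 18 + (18 + 6*F**2) = 36 + 6*F**2)
(20*r(a(-4, N)) - 12) - 1*126 = (20*(36 + 6*(-4*(-4 + 4))**2) - 12) - 1*126 = (20*(36 + 6*(-4*0)**2) - 12) - 126 = (20*(36 + 6*0**2) - 12) - 126 = (20*(36 + 6*0) - 12) - 126 = (20*(36 + 0) - 12) - 126 = (20*36 - 12) - 126 = (720 - 12) - 126 = 708 - 126 = 582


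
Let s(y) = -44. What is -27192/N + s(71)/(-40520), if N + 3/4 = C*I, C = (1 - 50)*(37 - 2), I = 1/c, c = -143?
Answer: -157560166379/65146030 ≈ -2418.6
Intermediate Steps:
I = -1/143 (I = 1/(-143) = -1/143 ≈ -0.0069930)
C = -1715 (C = -49*35 = -1715)
N = 6431/572 (N = -¾ - 1715*(-1/143) = -¾ + 1715/143 = 6431/572 ≈ 11.243)
-27192/N + s(71)/(-40520) = -27192/6431/572 - 44/(-40520) = -27192*572/6431 - 44*(-1/40520) = -15553824/6431 + 11/10130 = -157560166379/65146030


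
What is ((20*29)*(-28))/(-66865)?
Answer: 3248/13373 ≈ 0.24288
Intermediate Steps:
((20*29)*(-28))/(-66865) = (580*(-28))*(-1/66865) = -16240*(-1/66865) = 3248/13373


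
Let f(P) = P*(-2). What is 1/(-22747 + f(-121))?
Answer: -1/22505 ≈ -4.4435e-5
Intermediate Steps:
f(P) = -2*P
1/(-22747 + f(-121)) = 1/(-22747 - 2*(-121)) = 1/(-22747 + 242) = 1/(-22505) = -1/22505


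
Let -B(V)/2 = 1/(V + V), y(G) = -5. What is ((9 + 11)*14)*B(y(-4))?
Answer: 56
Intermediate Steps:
B(V) = -1/V (B(V) = -2/(V + V) = -2*1/(2*V) = -1/V)
((9 + 11)*14)*B(y(-4)) = ((9 + 11)*14)*(-1/(-5)) = (20*14)*(-1*(-⅕)) = 280*(⅕) = 56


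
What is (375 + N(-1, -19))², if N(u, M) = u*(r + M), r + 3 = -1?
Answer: 158404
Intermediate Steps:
r = -4 (r = -3 - 1 = -4)
N(u, M) = u*(-4 + M)
(375 + N(-1, -19))² = (375 - (-4 - 19))² = (375 - 1*(-23))² = (375 + 23)² = 398² = 158404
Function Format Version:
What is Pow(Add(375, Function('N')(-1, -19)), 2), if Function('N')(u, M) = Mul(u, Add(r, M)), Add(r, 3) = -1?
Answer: 158404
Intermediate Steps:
r = -4 (r = Add(-3, -1) = -4)
Function('N')(u, M) = Mul(u, Add(-4, M))
Pow(Add(375, Function('N')(-1, -19)), 2) = Pow(Add(375, Mul(-1, Add(-4, -19))), 2) = Pow(Add(375, Mul(-1, -23)), 2) = Pow(Add(375, 23), 2) = Pow(398, 2) = 158404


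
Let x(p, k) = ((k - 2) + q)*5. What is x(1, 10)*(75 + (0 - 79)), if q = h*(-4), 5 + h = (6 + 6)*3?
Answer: 2320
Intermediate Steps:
h = 31 (h = -5 + (6 + 6)*3 = -5 + 12*3 = -5 + 36 = 31)
q = -124 (q = 31*(-4) = -124)
x(p, k) = -630 + 5*k (x(p, k) = ((k - 2) - 124)*5 = ((-2 + k) - 124)*5 = (-126 + k)*5 = -630 + 5*k)
x(1, 10)*(75 + (0 - 79)) = (-630 + 5*10)*(75 + (0 - 79)) = (-630 + 50)*(75 - 79) = -580*(-4) = 2320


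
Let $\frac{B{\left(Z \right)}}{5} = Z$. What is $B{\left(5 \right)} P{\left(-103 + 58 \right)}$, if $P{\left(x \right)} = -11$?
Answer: $-275$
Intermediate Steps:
$B{\left(Z \right)} = 5 Z$
$B{\left(5 \right)} P{\left(-103 + 58 \right)} = 5 \cdot 5 \left(-11\right) = 25 \left(-11\right) = -275$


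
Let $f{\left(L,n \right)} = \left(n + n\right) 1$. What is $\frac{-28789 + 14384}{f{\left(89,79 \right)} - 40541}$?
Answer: $\frac{14405}{40383} \approx 0.35671$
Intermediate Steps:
$f{\left(L,n \right)} = 2 n$ ($f{\left(L,n \right)} = 2 n 1 = 2 n$)
$\frac{-28789 + 14384}{f{\left(89,79 \right)} - 40541} = \frac{-28789 + 14384}{2 \cdot 79 - 40541} = - \frac{14405}{158 - 40541} = - \frac{14405}{-40383} = \left(-14405\right) \left(- \frac{1}{40383}\right) = \frac{14405}{40383}$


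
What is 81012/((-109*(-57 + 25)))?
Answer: 20253/872 ≈ 23.226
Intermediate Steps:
81012/((-109*(-57 + 25))) = 81012/((-109*(-32))) = 81012/3488 = 81012*(1/3488) = 20253/872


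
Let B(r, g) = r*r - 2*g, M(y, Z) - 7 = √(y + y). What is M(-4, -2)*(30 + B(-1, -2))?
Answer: 245 + 70*I*√2 ≈ 245.0 + 98.995*I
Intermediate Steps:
M(y, Z) = 7 + √2*√y (M(y, Z) = 7 + √(y + y) = 7 + √(2*y) = 7 + √2*√y)
B(r, g) = r² - 2*g
M(-4, -2)*(30 + B(-1, -2)) = (7 + √2*√(-4))*(30 + ((-1)² - 2*(-2))) = (7 + √2*(2*I))*(30 + (1 + 4)) = (7 + 2*I*√2)*(30 + 5) = (7 + 2*I*√2)*35 = 245 + 70*I*√2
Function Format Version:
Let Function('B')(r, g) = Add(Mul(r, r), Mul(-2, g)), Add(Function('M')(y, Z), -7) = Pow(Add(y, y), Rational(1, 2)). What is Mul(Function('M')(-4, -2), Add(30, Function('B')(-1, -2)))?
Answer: Add(245, Mul(70, I, Pow(2, Rational(1, 2)))) ≈ Add(245.00, Mul(98.995, I))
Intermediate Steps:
Function('M')(y, Z) = Add(7, Mul(Pow(2, Rational(1, 2)), Pow(y, Rational(1, 2)))) (Function('M')(y, Z) = Add(7, Pow(Add(y, y), Rational(1, 2))) = Add(7, Pow(Mul(2, y), Rational(1, 2))) = Add(7, Mul(Pow(2, Rational(1, 2)), Pow(y, Rational(1, 2)))))
Function('B')(r, g) = Add(Pow(r, 2), Mul(-2, g))
Mul(Function('M')(-4, -2), Add(30, Function('B')(-1, -2))) = Mul(Add(7, Mul(Pow(2, Rational(1, 2)), Pow(-4, Rational(1, 2)))), Add(30, Add(Pow(-1, 2), Mul(-2, -2)))) = Mul(Add(7, Mul(Pow(2, Rational(1, 2)), Mul(2, I))), Add(30, Add(1, 4))) = Mul(Add(7, Mul(2, I, Pow(2, Rational(1, 2)))), Add(30, 5)) = Mul(Add(7, Mul(2, I, Pow(2, Rational(1, 2)))), 35) = Add(245, Mul(70, I, Pow(2, Rational(1, 2))))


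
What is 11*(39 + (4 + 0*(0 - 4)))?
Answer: 473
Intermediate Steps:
11*(39 + (4 + 0*(0 - 4))) = 11*(39 + (4 + 0*(-4))) = 11*(39 + (4 + 0)) = 11*(39 + 4) = 11*43 = 473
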